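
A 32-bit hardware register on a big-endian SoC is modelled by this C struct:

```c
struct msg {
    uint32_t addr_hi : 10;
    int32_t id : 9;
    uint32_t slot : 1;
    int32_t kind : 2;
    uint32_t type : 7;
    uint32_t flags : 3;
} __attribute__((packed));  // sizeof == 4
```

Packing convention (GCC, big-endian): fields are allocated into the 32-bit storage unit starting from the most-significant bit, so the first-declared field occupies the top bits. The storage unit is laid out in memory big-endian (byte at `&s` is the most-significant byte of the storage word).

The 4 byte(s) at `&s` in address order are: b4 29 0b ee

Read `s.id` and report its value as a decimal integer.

-184

[0]=0xb4 [1]=0x29 [2]=0x0b [3]=0xee (big-endian) → word 0xb4290bee
addr_hi [22+:10] = (word>>22) & 0x3ff = 720
id [13+:9] = (word>>13) & 0x1ff = 328  ←
slot [12+:1] = (word>>12) & 0x1 = 0
kind [10+:2] = (word>>10) & 0x3 = 2
type [3+:7] = (word>>3) & 0x7f = 125
flags [0+:3] = (word>>0) & 0x7 = 6
id signed 9b, MSB=1: 328 - 512 = -184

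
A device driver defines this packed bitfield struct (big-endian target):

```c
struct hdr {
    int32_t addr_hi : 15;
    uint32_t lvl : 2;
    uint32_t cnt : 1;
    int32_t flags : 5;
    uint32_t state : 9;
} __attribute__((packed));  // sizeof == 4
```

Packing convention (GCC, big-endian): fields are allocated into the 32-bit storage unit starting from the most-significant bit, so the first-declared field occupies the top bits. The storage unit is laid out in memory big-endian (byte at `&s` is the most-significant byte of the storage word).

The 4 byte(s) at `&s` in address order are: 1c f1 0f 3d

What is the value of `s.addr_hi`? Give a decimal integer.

[0]=0x1c [1]=0xf1 [2]=0x0f [3]=0x3d (big-endian) → word 0x1cf10f3d
addr_hi:15 @ bit 17 → (0x1cf10f3d>>17)&0x7fff = 0xe78  ←
lvl:2 @ bit 15 → (0x1cf10f3d>>15)&0x3 = 0x2
cnt:1 @ bit 14 → (0x1cf10f3d>>14)&0x1 = 0x0
flags:5 @ bit 9 → (0x1cf10f3d>>9)&0x1f = 0x7
state:9 @ bit 0 → (0x1cf10f3d>>0)&0x1ff = 0x13d
addr_hi signed 15b, MSB=0: value = 3704

3704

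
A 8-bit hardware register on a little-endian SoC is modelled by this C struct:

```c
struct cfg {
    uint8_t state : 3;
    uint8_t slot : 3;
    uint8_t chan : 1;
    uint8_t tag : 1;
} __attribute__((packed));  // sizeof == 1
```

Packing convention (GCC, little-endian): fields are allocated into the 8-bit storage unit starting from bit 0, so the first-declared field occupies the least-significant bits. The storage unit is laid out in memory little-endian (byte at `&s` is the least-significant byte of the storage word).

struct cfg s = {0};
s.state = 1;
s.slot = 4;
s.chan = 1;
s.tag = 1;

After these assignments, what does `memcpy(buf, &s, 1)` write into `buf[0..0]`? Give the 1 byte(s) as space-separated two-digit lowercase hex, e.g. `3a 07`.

e1

state (3b) val=1 bits=0x1 at bit 0: 0x01
slot (3b) val=4 bits=0x4 at bit 3: 0x21
chan (1b) val=1 bits=0x1 at bit 6: 0x61
tag (1b) val=1 bits=0x1 at bit 7: 0xe1
word = 0xe1 → little-endian bytes:
  [0]=0xe1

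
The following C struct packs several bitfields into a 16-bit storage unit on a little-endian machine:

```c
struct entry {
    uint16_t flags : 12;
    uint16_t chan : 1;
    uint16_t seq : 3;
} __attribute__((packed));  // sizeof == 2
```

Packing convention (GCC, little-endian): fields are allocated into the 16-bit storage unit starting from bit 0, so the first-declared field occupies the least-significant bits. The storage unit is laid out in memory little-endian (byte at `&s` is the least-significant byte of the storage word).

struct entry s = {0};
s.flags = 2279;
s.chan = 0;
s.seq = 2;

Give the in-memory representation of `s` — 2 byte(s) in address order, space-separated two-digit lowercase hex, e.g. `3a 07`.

[0+:12] flags=2279 & 0xfff = 0x8e7; word=0x08e7
[12+:1] chan=0 & 0x1 = 0x0; word=0x08e7
[13+:3] seq=2 & 0x7 = 0x2; word=0x48e7
word = 0x48e7 → little-endian bytes:
  [0]=0xe7  [1]=0x48

e7 48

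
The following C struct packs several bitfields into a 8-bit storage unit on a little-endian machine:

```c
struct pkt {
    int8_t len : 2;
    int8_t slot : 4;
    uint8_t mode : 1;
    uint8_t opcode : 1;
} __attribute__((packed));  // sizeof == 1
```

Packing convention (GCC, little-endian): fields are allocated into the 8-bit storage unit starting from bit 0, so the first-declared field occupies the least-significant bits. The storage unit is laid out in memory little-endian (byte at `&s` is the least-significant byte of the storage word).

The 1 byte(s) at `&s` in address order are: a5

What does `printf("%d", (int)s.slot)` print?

-7

[0]=0xa5 (little-endian) → word 0xa5
len:2 @ bit 0 → (0xa5>>0)&0x3 = 0x1
slot:4 @ bit 2 → (0xa5>>2)&0xf = 0x9  ←
mode:1 @ bit 6 → (0xa5>>6)&0x1 = 0x0
opcode:1 @ bit 7 → (0xa5>>7)&0x1 = 0x1
slot signed 4b, MSB=1: 9 - 16 = -7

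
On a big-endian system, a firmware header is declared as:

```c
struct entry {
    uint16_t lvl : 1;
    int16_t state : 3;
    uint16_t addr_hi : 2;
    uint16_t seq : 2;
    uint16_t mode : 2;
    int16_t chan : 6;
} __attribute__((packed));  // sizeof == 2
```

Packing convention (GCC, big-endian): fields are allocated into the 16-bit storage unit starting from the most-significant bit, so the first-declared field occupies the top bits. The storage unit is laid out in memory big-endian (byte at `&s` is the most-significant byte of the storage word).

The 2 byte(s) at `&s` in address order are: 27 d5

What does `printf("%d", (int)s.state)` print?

[0]=0x27 [1]=0xd5 (big-endian) → word 0x27d5
lvl:1 @ bit 15 → (0x27d5>>15)&0x1 = 0x0
state:3 @ bit 12 → (0x27d5>>12)&0x7 = 0x2  ←
addr_hi:2 @ bit 10 → (0x27d5>>10)&0x3 = 0x1
seq:2 @ bit 8 → (0x27d5>>8)&0x3 = 0x3
mode:2 @ bit 6 → (0x27d5>>6)&0x3 = 0x3
chan:6 @ bit 0 → (0x27d5>>0)&0x3f = 0x15
state signed 3b, MSB=0: value = 2

2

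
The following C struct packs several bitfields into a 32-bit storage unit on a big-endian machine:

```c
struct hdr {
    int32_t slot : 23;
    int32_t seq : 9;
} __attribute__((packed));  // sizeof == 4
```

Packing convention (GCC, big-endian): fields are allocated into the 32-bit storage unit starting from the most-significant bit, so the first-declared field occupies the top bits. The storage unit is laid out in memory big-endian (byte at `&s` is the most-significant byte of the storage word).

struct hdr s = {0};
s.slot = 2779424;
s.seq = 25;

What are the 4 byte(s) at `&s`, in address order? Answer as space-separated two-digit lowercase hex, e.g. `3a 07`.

54 d2 40 19

[9+:23] slot=2779424 & 0x7fffff = 0x2a6920; word=0x54d24000
[0+:9] seq=25 & 0x1ff = 0x19; word=0x54d24019
word = 0x54d24019 → big-endian bytes:
  [0]=0x54  [1]=0xd2  [2]=0x40  [3]=0x19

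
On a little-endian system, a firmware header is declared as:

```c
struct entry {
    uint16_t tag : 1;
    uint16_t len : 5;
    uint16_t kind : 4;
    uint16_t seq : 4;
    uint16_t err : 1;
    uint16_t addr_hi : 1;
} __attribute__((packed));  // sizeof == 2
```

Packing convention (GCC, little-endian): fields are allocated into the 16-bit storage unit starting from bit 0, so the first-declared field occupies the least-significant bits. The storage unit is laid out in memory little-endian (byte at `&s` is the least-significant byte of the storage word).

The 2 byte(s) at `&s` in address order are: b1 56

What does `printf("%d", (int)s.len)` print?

24

[0]=0xb1 [1]=0x56 (little-endian) → word 0x56b1
tag [0+:1] = (word>>0) & 0x1 = 1
len [1+:5] = (word>>1) & 0x1f = 24  ←
kind [6+:4] = (word>>6) & 0xf = 10
seq [10+:4] = (word>>10) & 0xf = 5
err [14+:1] = (word>>14) & 0x1 = 1
addr_hi [15+:1] = (word>>15) & 0x1 = 0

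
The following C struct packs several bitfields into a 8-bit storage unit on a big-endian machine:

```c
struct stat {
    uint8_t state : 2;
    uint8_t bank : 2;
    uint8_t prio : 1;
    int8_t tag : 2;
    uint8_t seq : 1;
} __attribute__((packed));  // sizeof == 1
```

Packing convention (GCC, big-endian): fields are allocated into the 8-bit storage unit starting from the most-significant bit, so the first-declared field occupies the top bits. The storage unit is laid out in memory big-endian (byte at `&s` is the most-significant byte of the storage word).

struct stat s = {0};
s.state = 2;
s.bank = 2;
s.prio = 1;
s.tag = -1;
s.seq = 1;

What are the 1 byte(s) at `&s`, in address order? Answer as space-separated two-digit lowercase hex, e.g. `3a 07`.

[6+:2] state=2 & 0x3 = 0x2; word=0x80
[4+:2] bank=2 & 0x3 = 0x2; word=0xa0
[3+:1] prio=1 & 0x1 = 0x1; word=0xa8
[1+:2] tag=-1 & 0x3 = 0x3; word=0xae
[0+:1] seq=1 & 0x1 = 0x1; word=0xaf
word = 0xaf → big-endian bytes:
  [0]=0xaf

af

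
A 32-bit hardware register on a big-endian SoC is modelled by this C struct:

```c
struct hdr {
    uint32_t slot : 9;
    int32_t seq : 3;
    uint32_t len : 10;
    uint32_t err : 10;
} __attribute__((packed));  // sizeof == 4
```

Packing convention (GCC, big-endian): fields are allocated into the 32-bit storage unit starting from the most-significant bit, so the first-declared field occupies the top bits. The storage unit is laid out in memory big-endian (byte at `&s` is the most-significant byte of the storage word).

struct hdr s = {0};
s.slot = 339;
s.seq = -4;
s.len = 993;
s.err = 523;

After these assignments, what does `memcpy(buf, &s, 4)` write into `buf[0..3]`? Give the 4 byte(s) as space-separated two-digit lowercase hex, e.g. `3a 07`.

[23+:9] slot=339 & 0x1ff = 0x153; word=0xa9800000
[20+:3] seq=-4 & 0x7 = 0x4; word=0xa9c00000
[10+:10] len=993 & 0x3ff = 0x3e1; word=0xa9cf8400
[0+:10] err=523 & 0x3ff = 0x20b; word=0xa9cf860b
word = 0xa9cf860b → big-endian bytes:
  [0]=0xa9  [1]=0xcf  [2]=0x86  [3]=0x0b

a9 cf 86 0b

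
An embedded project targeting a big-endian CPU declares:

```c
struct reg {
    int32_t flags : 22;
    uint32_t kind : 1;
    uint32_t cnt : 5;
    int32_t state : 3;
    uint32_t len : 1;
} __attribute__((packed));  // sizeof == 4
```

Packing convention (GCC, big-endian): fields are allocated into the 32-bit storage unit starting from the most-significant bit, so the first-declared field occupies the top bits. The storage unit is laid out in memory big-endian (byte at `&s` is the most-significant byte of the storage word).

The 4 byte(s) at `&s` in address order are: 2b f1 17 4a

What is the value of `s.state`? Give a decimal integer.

-3

[0]=0x2b [1]=0xf1 [2]=0x17 [3]=0x4a (big-endian) → word 0x2bf1174a
flags [10+:22] = (word>>10) & 0x3fffff = 719941
kind [9+:1] = (word>>9) & 0x1 = 1
cnt [4+:5] = (word>>4) & 0x1f = 20
state [1+:3] = (word>>1) & 0x7 = 5  ←
len [0+:1] = (word>>0) & 0x1 = 0
state signed 3b, MSB=1: 5 - 8 = -3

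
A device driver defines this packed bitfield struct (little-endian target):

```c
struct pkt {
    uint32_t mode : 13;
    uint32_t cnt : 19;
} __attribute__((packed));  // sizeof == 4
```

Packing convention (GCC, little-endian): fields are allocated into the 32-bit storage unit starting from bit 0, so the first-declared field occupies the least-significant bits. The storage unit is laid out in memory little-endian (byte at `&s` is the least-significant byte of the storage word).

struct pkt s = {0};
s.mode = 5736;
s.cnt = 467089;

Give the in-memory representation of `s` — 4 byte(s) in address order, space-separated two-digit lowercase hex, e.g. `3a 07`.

[0+:13] mode=5736 & 0x1fff = 0x1668; word=0x00001668
[13+:19] cnt=467089 & 0x7ffff = 0x72091; word=0xe4123668
word = 0xe4123668 → little-endian bytes:
  [0]=0x68  [1]=0x36  [2]=0x12  [3]=0xe4

68 36 12 e4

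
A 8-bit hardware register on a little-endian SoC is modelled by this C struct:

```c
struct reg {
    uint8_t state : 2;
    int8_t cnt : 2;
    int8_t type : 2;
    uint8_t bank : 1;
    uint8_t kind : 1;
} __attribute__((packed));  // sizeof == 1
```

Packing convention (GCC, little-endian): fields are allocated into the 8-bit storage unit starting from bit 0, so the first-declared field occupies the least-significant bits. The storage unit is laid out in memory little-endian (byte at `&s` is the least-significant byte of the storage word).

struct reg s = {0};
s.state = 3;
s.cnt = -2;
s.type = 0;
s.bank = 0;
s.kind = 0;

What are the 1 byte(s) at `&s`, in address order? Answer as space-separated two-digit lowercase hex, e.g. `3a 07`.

state:2 = 3 → 0x3 << 0 → word 0x03
cnt:2 = -2 → 0x2 << 2 → word 0x0b
type:2 = 0 → 0x0 << 4 → word 0x0b
bank:1 = 0 → 0x0 << 6 → word 0x0b
kind:1 = 0 → 0x0 << 7 → word 0x0b
word = 0x0b → little-endian bytes:
  [0]=0x0b

0b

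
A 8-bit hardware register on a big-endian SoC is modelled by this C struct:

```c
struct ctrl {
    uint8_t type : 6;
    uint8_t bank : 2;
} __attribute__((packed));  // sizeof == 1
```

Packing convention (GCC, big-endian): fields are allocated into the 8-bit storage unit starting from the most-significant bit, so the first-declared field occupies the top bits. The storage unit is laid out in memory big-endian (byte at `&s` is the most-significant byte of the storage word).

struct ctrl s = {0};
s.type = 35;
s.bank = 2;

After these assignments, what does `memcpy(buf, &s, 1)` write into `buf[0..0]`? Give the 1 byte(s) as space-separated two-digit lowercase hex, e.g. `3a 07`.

8e

type (6b) val=35 bits=0x23 at bit 2: 0x8c
bank (2b) val=2 bits=0x2 at bit 0: 0x8e
word = 0x8e → big-endian bytes:
  [0]=0x8e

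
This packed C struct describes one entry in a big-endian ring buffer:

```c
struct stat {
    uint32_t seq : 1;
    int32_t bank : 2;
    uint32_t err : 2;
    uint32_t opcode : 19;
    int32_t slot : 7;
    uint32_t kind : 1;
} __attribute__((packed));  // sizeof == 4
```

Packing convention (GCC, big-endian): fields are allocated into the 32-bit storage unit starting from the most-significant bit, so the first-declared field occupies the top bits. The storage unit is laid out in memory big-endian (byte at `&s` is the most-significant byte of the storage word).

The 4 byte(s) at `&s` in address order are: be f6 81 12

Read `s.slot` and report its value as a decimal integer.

[0]=0xbe [1]=0xf6 [2]=0x81 [3]=0x12 (big-endian) → word 0xbef68112
seq:1 @ bit 31 → (0xbef68112>>31)&0x1 = 0x1
bank:2 @ bit 29 → (0xbef68112>>29)&0x3 = 0x1
err:2 @ bit 27 → (0xbef68112>>27)&0x3 = 0x3
opcode:19 @ bit 8 → (0xbef68112>>8)&0x7ffff = 0x6f681
slot:7 @ bit 1 → (0xbef68112>>1)&0x7f = 0x9  ←
kind:1 @ bit 0 → (0xbef68112>>0)&0x1 = 0x0
slot signed 7b, MSB=0: value = 9

9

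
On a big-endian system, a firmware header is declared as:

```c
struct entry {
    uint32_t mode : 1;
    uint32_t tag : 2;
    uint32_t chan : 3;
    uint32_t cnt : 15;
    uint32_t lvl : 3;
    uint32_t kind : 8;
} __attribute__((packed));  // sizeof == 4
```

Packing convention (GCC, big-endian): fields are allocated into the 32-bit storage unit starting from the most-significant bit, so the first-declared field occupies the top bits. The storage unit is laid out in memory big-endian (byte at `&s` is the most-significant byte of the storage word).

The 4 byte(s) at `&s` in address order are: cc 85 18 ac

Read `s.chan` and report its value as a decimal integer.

3

[0]=0xcc [1]=0x85 [2]=0x18 [3]=0xac (big-endian) → word 0xcc8518ac
mode [31+:1] = (word>>31) & 0x1 = 1
tag [29+:2] = (word>>29) & 0x3 = 2
chan [26+:3] = (word>>26) & 0x7 = 3  ←
cnt [11+:15] = (word>>11) & 0x7fff = 4259
lvl [8+:3] = (word>>8) & 0x7 = 0
kind [0+:8] = (word>>0) & 0xff = 172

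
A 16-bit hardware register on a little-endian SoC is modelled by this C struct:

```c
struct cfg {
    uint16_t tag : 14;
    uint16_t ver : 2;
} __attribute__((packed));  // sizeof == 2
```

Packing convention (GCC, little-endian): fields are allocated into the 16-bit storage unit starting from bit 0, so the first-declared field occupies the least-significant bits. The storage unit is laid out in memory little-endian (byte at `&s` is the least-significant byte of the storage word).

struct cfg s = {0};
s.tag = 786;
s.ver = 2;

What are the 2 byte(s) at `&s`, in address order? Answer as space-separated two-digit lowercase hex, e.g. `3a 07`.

tag:14 = 786 → 0x312 << 0 → word 0x0312
ver:2 = 2 → 0x2 << 14 → word 0x8312
word = 0x8312 → little-endian bytes:
  [0]=0x12  [1]=0x83

12 83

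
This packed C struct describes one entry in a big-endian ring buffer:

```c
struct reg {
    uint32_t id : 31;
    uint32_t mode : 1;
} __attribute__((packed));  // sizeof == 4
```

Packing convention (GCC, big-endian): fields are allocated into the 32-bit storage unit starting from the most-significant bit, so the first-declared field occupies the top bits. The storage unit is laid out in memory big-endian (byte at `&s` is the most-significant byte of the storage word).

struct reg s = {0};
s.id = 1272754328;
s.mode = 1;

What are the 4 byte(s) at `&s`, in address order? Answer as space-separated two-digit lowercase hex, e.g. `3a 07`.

[1+:31] id=1272754328 & 0x7fffffff = 0x4bdcb098; word=0x97b96130
[0+:1] mode=1 & 0x1 = 0x1; word=0x97b96131
word = 0x97b96131 → big-endian bytes:
  [0]=0x97  [1]=0xb9  [2]=0x61  [3]=0x31

97 b9 61 31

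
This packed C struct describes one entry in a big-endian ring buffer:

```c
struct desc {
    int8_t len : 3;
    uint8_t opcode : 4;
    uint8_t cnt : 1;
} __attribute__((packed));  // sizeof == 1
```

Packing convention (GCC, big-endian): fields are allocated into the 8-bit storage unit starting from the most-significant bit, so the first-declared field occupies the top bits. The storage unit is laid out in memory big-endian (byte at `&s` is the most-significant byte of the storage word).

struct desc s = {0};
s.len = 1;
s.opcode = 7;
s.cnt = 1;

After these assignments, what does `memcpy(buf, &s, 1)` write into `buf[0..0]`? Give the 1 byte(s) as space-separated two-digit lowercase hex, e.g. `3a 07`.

len:3 = 1 → 0x1 << 5 → word 0x20
opcode:4 = 7 → 0x7 << 1 → word 0x2e
cnt:1 = 1 → 0x1 << 0 → word 0x2f
word = 0x2f → big-endian bytes:
  [0]=0x2f

2f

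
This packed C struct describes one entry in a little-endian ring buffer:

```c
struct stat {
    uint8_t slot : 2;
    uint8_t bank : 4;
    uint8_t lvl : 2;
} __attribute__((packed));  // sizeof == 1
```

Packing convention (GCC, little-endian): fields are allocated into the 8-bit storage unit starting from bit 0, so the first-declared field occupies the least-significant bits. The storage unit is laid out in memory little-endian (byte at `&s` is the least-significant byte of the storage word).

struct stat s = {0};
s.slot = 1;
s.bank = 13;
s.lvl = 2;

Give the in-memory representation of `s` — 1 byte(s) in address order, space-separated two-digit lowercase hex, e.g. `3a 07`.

b5

slot:2 = 1 → 0x1 << 0 → word 0x01
bank:4 = 13 → 0xd << 2 → word 0x35
lvl:2 = 2 → 0x2 << 6 → word 0xb5
word = 0xb5 → little-endian bytes:
  [0]=0xb5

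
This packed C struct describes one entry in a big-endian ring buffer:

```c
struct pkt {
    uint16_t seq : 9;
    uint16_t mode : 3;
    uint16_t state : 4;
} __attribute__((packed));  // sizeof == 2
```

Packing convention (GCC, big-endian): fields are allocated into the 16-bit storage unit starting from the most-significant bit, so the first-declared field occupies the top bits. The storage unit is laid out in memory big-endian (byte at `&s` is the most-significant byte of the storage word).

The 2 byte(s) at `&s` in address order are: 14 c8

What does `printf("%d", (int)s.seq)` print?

[0]=0x14 [1]=0xc8 (big-endian) → word 0x14c8
seq [7+:9] = (word>>7) & 0x1ff = 41  ←
mode [4+:3] = (word>>4) & 0x7 = 4
state [0+:4] = (word>>0) & 0xf = 8

41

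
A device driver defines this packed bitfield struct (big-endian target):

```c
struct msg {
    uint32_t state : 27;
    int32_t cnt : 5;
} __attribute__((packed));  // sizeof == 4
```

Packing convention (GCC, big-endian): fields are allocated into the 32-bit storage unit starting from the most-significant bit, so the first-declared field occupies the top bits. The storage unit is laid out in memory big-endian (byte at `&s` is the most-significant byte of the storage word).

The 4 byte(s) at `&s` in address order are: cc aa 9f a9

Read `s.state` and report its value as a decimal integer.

107304189

[0]=0xcc [1]=0xaa [2]=0x9f [3]=0xa9 (big-endian) → word 0xccaa9fa9
state:27 @ bit 5 → (0xccaa9fa9>>5)&0x7ffffff = 0x66554fd  ←
cnt:5 @ bit 0 → (0xccaa9fa9>>0)&0x1f = 0x9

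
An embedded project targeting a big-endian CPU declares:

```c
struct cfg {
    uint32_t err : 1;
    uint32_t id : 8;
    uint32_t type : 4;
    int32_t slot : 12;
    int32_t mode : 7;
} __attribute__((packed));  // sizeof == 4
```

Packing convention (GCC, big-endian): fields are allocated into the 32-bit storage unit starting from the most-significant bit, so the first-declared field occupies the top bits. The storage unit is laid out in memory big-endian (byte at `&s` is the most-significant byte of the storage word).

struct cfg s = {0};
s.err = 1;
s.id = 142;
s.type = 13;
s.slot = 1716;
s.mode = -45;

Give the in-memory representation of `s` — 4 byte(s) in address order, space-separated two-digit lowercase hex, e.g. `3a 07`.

c7 6b 5a 53

err:1 = 1 → 0x1 << 31 → word 0x80000000
id:8 = 142 → 0x8e << 23 → word 0xc7000000
type:4 = 13 → 0xd << 19 → word 0xc7680000
slot:12 = 1716 → 0x6b4 << 7 → word 0xc76b5a00
mode:7 = -45 → 0x53 << 0 → word 0xc76b5a53
word = 0xc76b5a53 → big-endian bytes:
  [0]=0xc7  [1]=0x6b  [2]=0x5a  [3]=0x53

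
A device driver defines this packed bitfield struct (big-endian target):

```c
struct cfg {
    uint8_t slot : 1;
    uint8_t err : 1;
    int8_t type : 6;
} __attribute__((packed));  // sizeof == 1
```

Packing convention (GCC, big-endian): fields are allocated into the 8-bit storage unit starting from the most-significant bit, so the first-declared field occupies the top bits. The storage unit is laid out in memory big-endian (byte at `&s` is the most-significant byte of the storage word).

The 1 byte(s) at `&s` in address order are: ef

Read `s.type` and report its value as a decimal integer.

[0]=0xef (big-endian) → word 0xef
slot [7+:1] = (word>>7) & 0x1 = 1
err [6+:1] = (word>>6) & 0x1 = 1
type [0+:6] = (word>>0) & 0x3f = 47  ←
type signed 6b, MSB=1: 47 - 64 = -17

-17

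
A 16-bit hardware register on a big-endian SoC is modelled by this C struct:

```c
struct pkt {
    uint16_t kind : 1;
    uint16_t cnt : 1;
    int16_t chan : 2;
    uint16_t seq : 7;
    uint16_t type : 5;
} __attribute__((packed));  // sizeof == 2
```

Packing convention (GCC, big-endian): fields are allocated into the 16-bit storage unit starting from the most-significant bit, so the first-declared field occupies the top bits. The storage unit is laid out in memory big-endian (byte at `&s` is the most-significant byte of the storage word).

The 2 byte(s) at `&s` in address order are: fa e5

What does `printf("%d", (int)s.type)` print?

[0]=0xfa [1]=0xe5 (big-endian) → word 0xfae5
kind:1 @ bit 15 → (0xfae5>>15)&0x1 = 0x1
cnt:1 @ bit 14 → (0xfae5>>14)&0x1 = 0x1
chan:2 @ bit 12 → (0xfae5>>12)&0x3 = 0x3
seq:7 @ bit 5 → (0xfae5>>5)&0x7f = 0x57
type:5 @ bit 0 → (0xfae5>>0)&0x1f = 0x5  ←

5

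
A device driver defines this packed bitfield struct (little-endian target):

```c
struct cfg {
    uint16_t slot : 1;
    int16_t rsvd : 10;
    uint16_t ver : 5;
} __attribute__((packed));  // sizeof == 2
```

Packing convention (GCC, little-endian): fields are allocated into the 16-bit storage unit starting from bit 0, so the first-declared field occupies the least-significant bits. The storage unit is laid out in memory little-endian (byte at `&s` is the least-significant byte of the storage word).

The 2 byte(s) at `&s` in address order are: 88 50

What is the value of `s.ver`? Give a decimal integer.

[0]=0x88 [1]=0x50 (little-endian) → word 0x5088
slot:1 @ bit 0 → (0x5088>>0)&0x1 = 0x0
rsvd:10 @ bit 1 → (0x5088>>1)&0x3ff = 0x44
ver:5 @ bit 11 → (0x5088>>11)&0x1f = 0xa  ←

10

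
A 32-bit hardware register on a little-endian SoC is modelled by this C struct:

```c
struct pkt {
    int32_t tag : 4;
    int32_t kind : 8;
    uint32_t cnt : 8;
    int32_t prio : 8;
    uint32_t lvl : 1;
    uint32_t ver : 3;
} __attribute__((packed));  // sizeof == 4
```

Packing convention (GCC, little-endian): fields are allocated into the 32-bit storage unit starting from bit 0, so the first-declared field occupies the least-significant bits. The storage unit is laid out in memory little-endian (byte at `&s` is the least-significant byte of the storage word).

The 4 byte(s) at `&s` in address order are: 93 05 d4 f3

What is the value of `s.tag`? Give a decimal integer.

3

[0]=0x93 [1]=0x05 [2]=0xd4 [3]=0xf3 (little-endian) → word 0xf3d40593
tag:4 @ bit 0 → (0xf3d40593>>0)&0xf = 0x3  ←
kind:8 @ bit 4 → (0xf3d40593>>4)&0xff = 0x59
cnt:8 @ bit 12 → (0xf3d40593>>12)&0xff = 0x40
prio:8 @ bit 20 → (0xf3d40593>>20)&0xff = 0x3d
lvl:1 @ bit 28 → (0xf3d40593>>28)&0x1 = 0x1
ver:3 @ bit 29 → (0xf3d40593>>29)&0x7 = 0x7
tag signed 4b, MSB=0: value = 3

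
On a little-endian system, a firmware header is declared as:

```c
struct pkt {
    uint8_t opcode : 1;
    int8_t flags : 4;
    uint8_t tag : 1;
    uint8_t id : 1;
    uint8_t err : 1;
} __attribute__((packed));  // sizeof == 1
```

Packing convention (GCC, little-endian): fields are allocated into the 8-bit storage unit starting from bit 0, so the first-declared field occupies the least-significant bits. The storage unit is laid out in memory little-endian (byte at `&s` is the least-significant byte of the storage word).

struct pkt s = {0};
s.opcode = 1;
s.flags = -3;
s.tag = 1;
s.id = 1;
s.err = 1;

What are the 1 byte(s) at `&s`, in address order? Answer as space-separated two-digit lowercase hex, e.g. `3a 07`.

fb

opcode (1b) val=1 bits=0x1 at bit 0: 0x01
flags (4b) val=-3 bits=0xd at bit 1: 0x1b
tag (1b) val=1 bits=0x1 at bit 5: 0x3b
id (1b) val=1 bits=0x1 at bit 6: 0x7b
err (1b) val=1 bits=0x1 at bit 7: 0xfb
word = 0xfb → little-endian bytes:
  [0]=0xfb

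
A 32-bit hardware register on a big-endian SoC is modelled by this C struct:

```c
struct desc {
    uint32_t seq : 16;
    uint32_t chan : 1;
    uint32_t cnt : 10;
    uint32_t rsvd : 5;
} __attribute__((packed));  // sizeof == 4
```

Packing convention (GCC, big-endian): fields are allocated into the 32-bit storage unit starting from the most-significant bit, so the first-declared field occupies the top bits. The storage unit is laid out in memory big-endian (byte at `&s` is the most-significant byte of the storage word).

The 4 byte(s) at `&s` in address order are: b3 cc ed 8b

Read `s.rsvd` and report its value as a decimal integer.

11

[0]=0xb3 [1]=0xcc [2]=0xed [3]=0x8b (big-endian) → word 0xb3cced8b
seq:16 @ bit 16 → (0xb3cced8b>>16)&0xffff = 0xb3cc
chan:1 @ bit 15 → (0xb3cced8b>>15)&0x1 = 0x1
cnt:10 @ bit 5 → (0xb3cced8b>>5)&0x3ff = 0x36c
rsvd:5 @ bit 0 → (0xb3cced8b>>0)&0x1f = 0xb  ←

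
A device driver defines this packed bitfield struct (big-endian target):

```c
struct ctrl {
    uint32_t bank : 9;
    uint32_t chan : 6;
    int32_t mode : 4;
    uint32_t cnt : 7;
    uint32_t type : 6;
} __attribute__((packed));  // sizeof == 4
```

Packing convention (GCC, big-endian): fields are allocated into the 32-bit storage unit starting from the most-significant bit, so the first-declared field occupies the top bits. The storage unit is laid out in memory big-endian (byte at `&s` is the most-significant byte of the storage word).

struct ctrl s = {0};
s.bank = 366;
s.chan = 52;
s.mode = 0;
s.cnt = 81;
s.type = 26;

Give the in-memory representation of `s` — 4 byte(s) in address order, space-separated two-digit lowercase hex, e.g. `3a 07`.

bank:9 = 366 → 0x16e << 23 → word 0xb7000000
chan:6 = 52 → 0x34 << 17 → word 0xb7680000
mode:4 = 0 → 0x0 << 13 → word 0xb7680000
cnt:7 = 81 → 0x51 << 6 → word 0xb7681440
type:6 = 26 → 0x1a << 0 → word 0xb768145a
word = 0xb768145a → big-endian bytes:
  [0]=0xb7  [1]=0x68  [2]=0x14  [3]=0x5a

b7 68 14 5a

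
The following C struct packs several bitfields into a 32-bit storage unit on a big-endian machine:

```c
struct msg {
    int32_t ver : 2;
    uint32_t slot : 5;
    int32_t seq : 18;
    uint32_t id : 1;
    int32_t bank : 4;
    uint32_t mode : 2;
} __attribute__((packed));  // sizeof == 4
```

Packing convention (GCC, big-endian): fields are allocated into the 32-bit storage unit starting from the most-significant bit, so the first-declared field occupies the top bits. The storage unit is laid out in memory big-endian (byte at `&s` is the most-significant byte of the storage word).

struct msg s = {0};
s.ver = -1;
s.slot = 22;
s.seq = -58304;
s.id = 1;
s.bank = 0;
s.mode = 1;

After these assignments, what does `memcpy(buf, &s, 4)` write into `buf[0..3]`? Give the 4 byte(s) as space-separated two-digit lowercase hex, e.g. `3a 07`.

ver:2 = -1 → 0x3 << 30 → word 0xc0000000
slot:5 = 22 → 0x16 << 25 → word 0xec000000
seq:18 = -58304 → 0x31c40 << 7 → word 0xed8e2000
id:1 = 1 → 0x1 << 6 → word 0xed8e2040
bank:4 = 0 → 0x0 << 2 → word 0xed8e2040
mode:2 = 1 → 0x1 << 0 → word 0xed8e2041
word = 0xed8e2041 → big-endian bytes:
  [0]=0xed  [1]=0x8e  [2]=0x20  [3]=0x41

ed 8e 20 41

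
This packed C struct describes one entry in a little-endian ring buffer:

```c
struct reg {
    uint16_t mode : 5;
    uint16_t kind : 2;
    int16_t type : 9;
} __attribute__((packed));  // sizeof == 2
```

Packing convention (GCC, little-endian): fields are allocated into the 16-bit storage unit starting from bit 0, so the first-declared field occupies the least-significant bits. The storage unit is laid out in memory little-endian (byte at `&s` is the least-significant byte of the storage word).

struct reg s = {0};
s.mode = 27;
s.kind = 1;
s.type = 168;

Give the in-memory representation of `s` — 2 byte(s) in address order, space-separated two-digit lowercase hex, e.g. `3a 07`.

3b 54

[0+:5] mode=27 & 0x1f = 0x1b; word=0x001b
[5+:2] kind=1 & 0x3 = 0x1; word=0x003b
[7+:9] type=168 & 0x1ff = 0xa8; word=0x543b
word = 0x543b → little-endian bytes:
  [0]=0x3b  [1]=0x54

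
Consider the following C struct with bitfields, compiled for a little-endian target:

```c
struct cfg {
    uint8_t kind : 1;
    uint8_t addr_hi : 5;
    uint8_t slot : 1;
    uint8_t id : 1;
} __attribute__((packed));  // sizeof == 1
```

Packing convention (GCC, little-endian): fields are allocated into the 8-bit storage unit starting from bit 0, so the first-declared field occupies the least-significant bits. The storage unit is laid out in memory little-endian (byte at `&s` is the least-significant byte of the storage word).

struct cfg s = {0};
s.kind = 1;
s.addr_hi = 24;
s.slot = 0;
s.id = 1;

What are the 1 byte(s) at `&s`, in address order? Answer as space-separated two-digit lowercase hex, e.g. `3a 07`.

[0+:1] kind=1 & 0x1 = 0x1; word=0x01
[1+:5] addr_hi=24 & 0x1f = 0x18; word=0x31
[6+:1] slot=0 & 0x1 = 0x0; word=0x31
[7+:1] id=1 & 0x1 = 0x1; word=0xb1
word = 0xb1 → little-endian bytes:
  [0]=0xb1

b1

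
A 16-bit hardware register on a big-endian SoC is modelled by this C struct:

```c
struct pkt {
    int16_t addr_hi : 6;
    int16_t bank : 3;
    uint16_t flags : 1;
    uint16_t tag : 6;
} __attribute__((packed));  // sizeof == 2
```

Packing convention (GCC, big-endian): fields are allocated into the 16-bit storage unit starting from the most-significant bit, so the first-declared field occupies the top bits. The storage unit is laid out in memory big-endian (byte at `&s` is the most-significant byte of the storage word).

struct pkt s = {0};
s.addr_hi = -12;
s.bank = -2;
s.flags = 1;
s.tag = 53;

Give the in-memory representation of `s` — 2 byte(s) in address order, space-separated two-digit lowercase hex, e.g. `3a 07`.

d3 75

addr_hi:6 = -12 → 0x34 << 10 → word 0xd000
bank:3 = -2 → 0x6 << 7 → word 0xd300
flags:1 = 1 → 0x1 << 6 → word 0xd340
tag:6 = 53 → 0x35 << 0 → word 0xd375
word = 0xd375 → big-endian bytes:
  [0]=0xd3  [1]=0x75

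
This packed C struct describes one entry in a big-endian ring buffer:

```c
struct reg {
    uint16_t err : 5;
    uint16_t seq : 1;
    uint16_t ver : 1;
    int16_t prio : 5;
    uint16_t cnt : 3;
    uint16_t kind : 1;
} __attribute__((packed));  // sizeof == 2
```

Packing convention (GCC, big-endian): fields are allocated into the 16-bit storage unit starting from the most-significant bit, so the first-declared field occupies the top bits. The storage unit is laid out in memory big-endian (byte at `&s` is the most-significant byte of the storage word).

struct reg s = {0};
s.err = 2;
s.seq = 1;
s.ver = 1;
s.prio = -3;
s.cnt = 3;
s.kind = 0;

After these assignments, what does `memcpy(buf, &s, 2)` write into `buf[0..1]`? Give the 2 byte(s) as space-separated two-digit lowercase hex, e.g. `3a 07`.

err:5 = 2 → 0x2 << 11 → word 0x1000
seq:1 = 1 → 0x1 << 10 → word 0x1400
ver:1 = 1 → 0x1 << 9 → word 0x1600
prio:5 = -3 → 0x1d << 4 → word 0x17d0
cnt:3 = 3 → 0x3 << 1 → word 0x17d6
kind:1 = 0 → 0x0 << 0 → word 0x17d6
word = 0x17d6 → big-endian bytes:
  [0]=0x17  [1]=0xd6

17 d6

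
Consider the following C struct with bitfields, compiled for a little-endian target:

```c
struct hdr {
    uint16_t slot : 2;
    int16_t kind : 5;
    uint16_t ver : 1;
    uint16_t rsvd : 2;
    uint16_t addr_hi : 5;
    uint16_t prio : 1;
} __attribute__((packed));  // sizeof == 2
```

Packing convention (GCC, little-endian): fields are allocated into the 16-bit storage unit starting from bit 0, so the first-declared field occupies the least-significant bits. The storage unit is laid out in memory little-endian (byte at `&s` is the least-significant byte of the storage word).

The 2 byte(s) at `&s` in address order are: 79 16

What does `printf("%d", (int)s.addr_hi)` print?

[0]=0x79 [1]=0x16 (little-endian) → word 0x1679
slot:2 @ bit 0 → (0x1679>>0)&0x3 = 0x1
kind:5 @ bit 2 → (0x1679>>2)&0x1f = 0x1e
ver:1 @ bit 7 → (0x1679>>7)&0x1 = 0x0
rsvd:2 @ bit 8 → (0x1679>>8)&0x3 = 0x2
addr_hi:5 @ bit 10 → (0x1679>>10)&0x1f = 0x5  ←
prio:1 @ bit 15 → (0x1679>>15)&0x1 = 0x0

5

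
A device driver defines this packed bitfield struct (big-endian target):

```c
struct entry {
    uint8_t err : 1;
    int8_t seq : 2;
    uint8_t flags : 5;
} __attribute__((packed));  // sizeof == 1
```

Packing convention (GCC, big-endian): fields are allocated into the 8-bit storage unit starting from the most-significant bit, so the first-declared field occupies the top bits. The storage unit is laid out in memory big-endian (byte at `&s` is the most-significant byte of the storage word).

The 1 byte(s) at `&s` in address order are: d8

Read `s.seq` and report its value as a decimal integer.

[0]=0xd8 (big-endian) → word 0xd8
err [7+:1] = (word>>7) & 0x1 = 1
seq [5+:2] = (word>>5) & 0x3 = 2  ←
flags [0+:5] = (word>>0) & 0x1f = 24
seq signed 2b, MSB=1: 2 - 4 = -2

-2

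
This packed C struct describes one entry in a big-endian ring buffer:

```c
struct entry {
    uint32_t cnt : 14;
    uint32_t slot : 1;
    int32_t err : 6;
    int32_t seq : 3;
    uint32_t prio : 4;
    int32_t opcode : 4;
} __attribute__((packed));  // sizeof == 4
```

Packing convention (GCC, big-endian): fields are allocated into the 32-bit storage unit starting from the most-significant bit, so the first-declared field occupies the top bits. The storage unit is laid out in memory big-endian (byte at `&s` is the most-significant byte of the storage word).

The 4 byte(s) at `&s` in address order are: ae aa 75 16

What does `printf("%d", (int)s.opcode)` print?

[0]=0xae [1]=0xaa [2]=0x75 [3]=0x16 (big-endian) → word 0xaeaa7516
cnt:14 @ bit 18 → (0xaeaa7516>>18)&0x3fff = 0x2baa
slot:1 @ bit 17 → (0xaeaa7516>>17)&0x1 = 0x1
err:6 @ bit 11 → (0xaeaa7516>>11)&0x3f = 0xe
seq:3 @ bit 8 → (0xaeaa7516>>8)&0x7 = 0x5
prio:4 @ bit 4 → (0xaeaa7516>>4)&0xf = 0x1
opcode:4 @ bit 0 → (0xaeaa7516>>0)&0xf = 0x6  ←
opcode signed 4b, MSB=0: value = 6

6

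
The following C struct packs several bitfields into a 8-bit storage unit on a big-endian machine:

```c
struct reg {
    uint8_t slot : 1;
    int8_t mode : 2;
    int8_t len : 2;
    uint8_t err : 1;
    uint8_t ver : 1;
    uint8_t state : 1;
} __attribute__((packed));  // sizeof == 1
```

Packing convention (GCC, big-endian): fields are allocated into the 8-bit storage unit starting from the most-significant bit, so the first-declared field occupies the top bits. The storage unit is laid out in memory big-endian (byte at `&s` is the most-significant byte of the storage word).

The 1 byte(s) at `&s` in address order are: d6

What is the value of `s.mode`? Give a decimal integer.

[0]=0xd6 (big-endian) → word 0xd6
slot [7+:1] = (word>>7) & 0x1 = 1
mode [5+:2] = (word>>5) & 0x3 = 2  ←
len [3+:2] = (word>>3) & 0x3 = 2
err [2+:1] = (word>>2) & 0x1 = 1
ver [1+:1] = (word>>1) & 0x1 = 1
state [0+:1] = (word>>0) & 0x1 = 0
mode signed 2b, MSB=1: 2 - 4 = -2

-2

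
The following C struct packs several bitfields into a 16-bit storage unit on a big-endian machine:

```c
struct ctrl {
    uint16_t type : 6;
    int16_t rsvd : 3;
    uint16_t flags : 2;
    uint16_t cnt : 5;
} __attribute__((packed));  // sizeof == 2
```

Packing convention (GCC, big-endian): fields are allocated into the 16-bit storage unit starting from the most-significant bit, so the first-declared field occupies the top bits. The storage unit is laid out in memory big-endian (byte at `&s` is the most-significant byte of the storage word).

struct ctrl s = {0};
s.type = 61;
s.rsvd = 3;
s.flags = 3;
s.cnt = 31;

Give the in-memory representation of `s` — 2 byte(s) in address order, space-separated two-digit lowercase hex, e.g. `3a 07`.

type (6b) val=61 bits=0x3d at bit 10: 0xf400
rsvd (3b) val=3 bits=0x3 at bit 7: 0xf580
flags (2b) val=3 bits=0x3 at bit 5: 0xf5e0
cnt (5b) val=31 bits=0x1f at bit 0: 0xf5ff
word = 0xf5ff → big-endian bytes:
  [0]=0xf5  [1]=0xff

f5 ff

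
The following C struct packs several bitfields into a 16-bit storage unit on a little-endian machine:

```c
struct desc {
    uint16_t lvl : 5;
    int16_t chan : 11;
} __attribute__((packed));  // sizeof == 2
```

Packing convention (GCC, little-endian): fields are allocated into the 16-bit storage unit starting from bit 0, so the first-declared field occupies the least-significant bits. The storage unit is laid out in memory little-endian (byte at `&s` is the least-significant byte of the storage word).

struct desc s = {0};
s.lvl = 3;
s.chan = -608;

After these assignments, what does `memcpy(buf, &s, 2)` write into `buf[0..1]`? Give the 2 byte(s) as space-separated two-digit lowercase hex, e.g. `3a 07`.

[0+:5] lvl=3 & 0x1f = 0x3; word=0x0003
[5+:11] chan=-608 & 0x7ff = 0x5a0; word=0xb403
word = 0xb403 → little-endian bytes:
  [0]=0x03  [1]=0xb4

03 b4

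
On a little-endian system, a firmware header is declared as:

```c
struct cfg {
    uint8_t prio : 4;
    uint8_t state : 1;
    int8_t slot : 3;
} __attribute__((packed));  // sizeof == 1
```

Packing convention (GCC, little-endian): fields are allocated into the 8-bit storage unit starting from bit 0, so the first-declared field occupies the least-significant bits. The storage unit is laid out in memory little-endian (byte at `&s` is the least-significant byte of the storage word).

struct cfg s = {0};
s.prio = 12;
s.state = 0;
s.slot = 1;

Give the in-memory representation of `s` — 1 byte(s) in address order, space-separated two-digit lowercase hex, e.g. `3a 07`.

[0+:4] prio=12 & 0xf = 0xc; word=0x0c
[4+:1] state=0 & 0x1 = 0x0; word=0x0c
[5+:3] slot=1 & 0x7 = 0x1; word=0x2c
word = 0x2c → little-endian bytes:
  [0]=0x2c

2c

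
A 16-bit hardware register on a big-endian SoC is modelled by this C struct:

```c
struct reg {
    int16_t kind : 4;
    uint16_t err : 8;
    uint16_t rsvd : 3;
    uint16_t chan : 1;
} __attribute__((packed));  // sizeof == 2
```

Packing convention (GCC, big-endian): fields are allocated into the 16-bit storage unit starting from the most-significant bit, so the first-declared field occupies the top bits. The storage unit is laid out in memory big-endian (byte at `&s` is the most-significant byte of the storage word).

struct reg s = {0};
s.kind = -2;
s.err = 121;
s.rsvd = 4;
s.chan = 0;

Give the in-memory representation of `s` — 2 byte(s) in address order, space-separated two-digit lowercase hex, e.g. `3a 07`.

e7 98

[12+:4] kind=-2 & 0xf = 0xe; word=0xe000
[4+:8] err=121 & 0xff = 0x79; word=0xe790
[1+:3] rsvd=4 & 0x7 = 0x4; word=0xe798
[0+:1] chan=0 & 0x1 = 0x0; word=0xe798
word = 0xe798 → big-endian bytes:
  [0]=0xe7  [1]=0x98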